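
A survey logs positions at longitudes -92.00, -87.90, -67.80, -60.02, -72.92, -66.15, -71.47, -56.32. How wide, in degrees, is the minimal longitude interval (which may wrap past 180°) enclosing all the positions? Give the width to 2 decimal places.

35.68°

Sort the longitudes: -92.00°, -87.90°, -72.92°, -71.47°, -67.80°, -66.15°, -60.02°, -56.32°.
Eastward gaps between consecutive values (wrapping around): 4.10°, 14.98°, 1.45°, 3.67°, 1.65°, 6.13°, 3.70°, 324.32°.
Largest gap = 324.32° ⇒ minimal covering band is its complement: 360° − 324.32° = 35.68°.
Band runs from -92.00° eastward to -56.32°.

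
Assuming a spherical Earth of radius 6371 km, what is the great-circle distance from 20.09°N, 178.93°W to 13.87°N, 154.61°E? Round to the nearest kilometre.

Δλ = 154.61 − -178.93 = 333.54°; wrapped into (−180°, 180°]: -26.46°.
Δφ = 13.87 − 20.09 = -6.22°.
a = sin²(Δφ/2) + cos φ₁ · cos φ₂ · sin²(Δλ/2) = 0.050699.
c = 2·atan2(√a, √(1−a)) = 0.45423 rad → d = 6371·c ≈ 2893.87 km.

2894 km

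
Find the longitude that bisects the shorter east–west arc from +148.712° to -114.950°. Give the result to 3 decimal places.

Signed shortest Δλ from +148.712° to -114.950° is +96.338°.
Midpoint longitude = +148.712° + (+96.338°)/2 = +148.712° + 48.169° = +196.881°.
Normalise into (−180°, 180°]: -163.119°.
(The naïve average (+148.712 + -114.950)/2 = 16.881° is on the wrong side of the globe.)

-163.119°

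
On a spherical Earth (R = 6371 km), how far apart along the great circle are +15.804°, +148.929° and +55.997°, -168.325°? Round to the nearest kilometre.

Δλ = -168.325 − 148.929 = -317.254°; wrapped into (−180°, 180°]: 42.746°.
Δφ = 55.997 − 15.804 = 40.193°.
a = sin²(Δφ/2) + cos φ₁ · cos φ₂ · sin²(Δλ/2) = 0.189530.
c = 2·atan2(√a, √(1−a)) = 0.90085 rad → d = 6371·c ≈ 5739.35 km.

5739 km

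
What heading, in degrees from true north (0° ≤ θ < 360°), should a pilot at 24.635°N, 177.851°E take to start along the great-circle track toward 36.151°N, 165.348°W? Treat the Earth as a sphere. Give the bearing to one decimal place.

Δλ = -165.348 − 177.851 = -343.199°; wrapped into (−180°, 180°]: 16.801°.
θ = atan2( sin Δλ · cos φ₂ , cos φ₁ · sin φ₂ − sin φ₁ · cos φ₂ · cos Δλ )
  = atan2(0.23340, 0.21401) = 47.481° → normalised to [0°, 360°): 47.481°.

47.5°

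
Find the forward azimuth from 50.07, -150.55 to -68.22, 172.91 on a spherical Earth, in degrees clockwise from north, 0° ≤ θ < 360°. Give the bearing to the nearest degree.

Δλ = 172.91 − -150.55 = 323.46°; wrapped into (−180°, 180°]: -36.54°.
θ = atan2( sin Δλ · cos φ₂ , cos φ₁ · sin φ₂ − sin φ₁ · cos φ₂ · cos Δλ )
  = atan2(-0.22091, -0.82463) = -165.003° → normalised to [0°, 360°): 194.997°.

195°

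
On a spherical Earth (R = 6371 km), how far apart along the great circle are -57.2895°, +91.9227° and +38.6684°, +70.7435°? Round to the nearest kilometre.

Δλ = 70.7435 − 91.9227 = -21.1792°.
Δφ = 38.6684 − -57.2895 = 95.9579°.
a = sin²(Δφ/2) + cos φ₁ · cos φ₂ · sin²(Δλ/2) = 0.566148.
c = 2·atan2(√a, √(1−a)) = 1.70348 rad → d = 6371·c ≈ 10852.88 km.

10853 km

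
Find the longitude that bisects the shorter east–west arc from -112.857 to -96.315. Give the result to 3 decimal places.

-104.586°

Signed shortest Δλ from -112.857° to -96.315° is +16.542°.
Midpoint longitude = -112.857° + (+16.542°)/2 = -112.857° + 8.271° = -104.586°.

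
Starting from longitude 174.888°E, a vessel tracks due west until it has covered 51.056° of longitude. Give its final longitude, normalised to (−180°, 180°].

123.832°E

Start at +174.888°; shift −51.056° → +123.832°.
+123.832° already lies in (−180°, 180°].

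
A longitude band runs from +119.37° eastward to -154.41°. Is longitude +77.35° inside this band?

Band width going east from +119.37° to -154.41°: ((-154.41 − 119.37) mod 360) = 86.22°.
Offset of +77.35° east of the west edge: ((77.35 − 119.37) mod 360) = 317.98°.
317.98° > 86.22° ⇒ outside.

No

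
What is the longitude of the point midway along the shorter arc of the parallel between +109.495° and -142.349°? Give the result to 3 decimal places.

Signed shortest Δλ from +109.495° to -142.349° is +108.156°.
Midpoint longitude = +109.495° + (+108.156°)/2 = +109.495° + 54.078° = +163.573°.
(The naïve average (+109.495 + -142.349)/2 = -16.427° is on the wrong side of the globe.)

+163.573°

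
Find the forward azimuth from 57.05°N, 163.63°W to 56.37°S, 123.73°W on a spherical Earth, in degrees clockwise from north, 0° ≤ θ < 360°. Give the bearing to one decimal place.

Δλ = -123.73 − -163.63 = 39.90°.
θ = atan2( sin Δλ · cos φ₂ , cos φ₁ · sin φ₂ − sin φ₁ · cos φ₂ · cos Δλ )
  = atan2(0.35525, -0.80941) = 156.303° → normalised to [0°, 360°): 156.303°.

156.3°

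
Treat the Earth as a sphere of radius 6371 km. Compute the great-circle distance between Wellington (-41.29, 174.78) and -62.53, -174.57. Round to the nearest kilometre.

Δλ = -174.57 − 174.78 = -349.35°; wrapped into (−180°, 180°]: 10.65°.
Δφ = -62.53 − -41.29 = -21.24°.
a = sin²(Δφ/2) + cos φ₁ · cos φ₂ · sin²(Δλ/2) = 0.036950.
c = 2·atan2(√a, √(1−a)) = 0.38685 rad → d = 6371·c ≈ 2464.64 km.

2465 km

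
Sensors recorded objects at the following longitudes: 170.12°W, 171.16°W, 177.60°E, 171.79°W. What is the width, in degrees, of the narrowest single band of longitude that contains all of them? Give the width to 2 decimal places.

Sort the longitudes: -171.79°, -171.16°, -170.12°, +177.60°.
Eastward gaps between consecutive values (wrapping around): 0.63°, 1.04°, 347.72°, 10.61°.
Largest gap = 347.72° ⇒ minimal covering band is its complement: 360° − 347.72° = 12.28°.
Band runs from +177.60° eastward to -170.12°, crossing the antimeridian.

12.28°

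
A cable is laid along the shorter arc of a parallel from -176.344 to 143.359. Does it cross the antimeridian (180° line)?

Yes

Naïve |143.359 − -176.344| = 319.703° > 180°, so the shorter arc goes the other way round — across 180°.
Signed shortest Δλ = ((143.359 − -176.344 + 180) mod 360) − 180 = -40.297°.
Going west by 40.297° from -176.344° passes through 180° before reaching +143.359°.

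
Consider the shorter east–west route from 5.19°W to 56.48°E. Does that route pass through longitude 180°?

No

Signed shortest Δλ = ((56.48 − -5.19 + 180) mod 360) − 180 = 61.67°.
Going east by 61.67° from -5.19° reaches +56.48° without touching 180°.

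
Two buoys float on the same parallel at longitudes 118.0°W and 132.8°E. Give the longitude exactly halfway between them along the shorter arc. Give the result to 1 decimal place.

Signed shortest Δλ from -118.0° to +132.8° is -109.2°.
Midpoint longitude = -118.0° + (-109.2°)/2 = -118.0° − 54.6° = -172.6°.
(The naïve average (-118.0 + +132.8)/2 = 7.4° is on the wrong side of the globe.)

172.6°W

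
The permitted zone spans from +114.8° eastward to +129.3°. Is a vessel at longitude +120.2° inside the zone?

Yes

Band width going east from +114.8° to +129.3°: ((129.3 − 114.8) mod 360) = 14.5°.
Offset of +120.2° east of the west edge: ((120.2 − 114.8) mod 360) = 5.4°.
5.4° ≤ 14.5° ⇒ inside.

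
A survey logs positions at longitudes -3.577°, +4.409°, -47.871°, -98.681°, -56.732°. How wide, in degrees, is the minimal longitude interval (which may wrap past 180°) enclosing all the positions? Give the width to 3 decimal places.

103.090°

Sort the longitudes: -98.681°, -56.732°, -47.871°, -3.577°, +4.409°.
Eastward gaps between consecutive values (wrapping around): 41.949°, 8.861°, 44.294°, 7.986°, 256.910°.
Largest gap = 256.910° ⇒ minimal covering band is its complement: 360° − 256.910° = 103.090°.
Band runs from -98.681° eastward to +4.409°.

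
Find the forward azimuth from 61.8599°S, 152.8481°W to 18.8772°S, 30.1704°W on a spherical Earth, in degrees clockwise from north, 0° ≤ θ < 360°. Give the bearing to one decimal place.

Δλ = -30.1704 − -152.8481 = 122.6777°.
θ = atan2( sin Δλ · cos φ₂ , cos φ₁ · sin φ₂ − sin φ₁ · cos φ₂ · cos Δλ )
  = atan2(0.79645, -0.60308) = 127.133° → normalised to [0°, 360°): 127.133°.

127.1°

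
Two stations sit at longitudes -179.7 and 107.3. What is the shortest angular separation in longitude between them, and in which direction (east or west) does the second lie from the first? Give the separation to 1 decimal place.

73.0° west

Raw difference: 107.3 − -179.7 = 287.0°.
Normalise into (−180°, 180°]: 287.0° − 360° = -73.0°.
Negative ⇒ the second point lies to the west; separation 73.0°.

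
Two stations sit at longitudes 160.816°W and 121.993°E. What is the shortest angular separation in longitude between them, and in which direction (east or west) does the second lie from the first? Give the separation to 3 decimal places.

77.191° west

Raw difference: 121.993 − -160.816 = 282.809°.
Normalise into (−180°, 180°]: 282.809° − 360° = -77.191°.
Negative ⇒ the second point lies to the west; separation 77.191°.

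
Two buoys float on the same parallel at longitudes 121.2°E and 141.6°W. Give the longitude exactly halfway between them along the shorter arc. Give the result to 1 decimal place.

Signed shortest Δλ from +121.2° to -141.6° is +97.2°.
Midpoint longitude = +121.2° + (+97.2°)/2 = +121.2° + 48.6° = +169.8°.
(The naïve average (+121.2 + -141.6)/2 = -10.2° is on the wrong side of the globe.)

169.8°E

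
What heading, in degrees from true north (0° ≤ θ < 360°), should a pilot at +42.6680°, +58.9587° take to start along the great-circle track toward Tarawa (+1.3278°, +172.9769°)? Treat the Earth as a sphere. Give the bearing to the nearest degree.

Δλ = 172.9769 − 58.9587 = 114.0182°.
θ = atan2( sin Δλ · cos φ₂ , cos φ₁ · sin φ₂ − sin φ₁ · cos φ₂ · cos Δλ )
  = atan2(0.91317, 0.29283) = 72.221° → normalised to [0°, 360°): 72.221°.

72°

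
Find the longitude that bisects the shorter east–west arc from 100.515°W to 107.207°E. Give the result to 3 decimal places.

176.654°W

Signed shortest Δλ from -100.515° to +107.207° is -152.278°.
Midpoint longitude = -100.515° + (-152.278°)/2 = -100.515° − 76.139° = -176.654°.
(The naïve average (-100.515 + +107.207)/2 = 3.346° is on the wrong side of the globe.)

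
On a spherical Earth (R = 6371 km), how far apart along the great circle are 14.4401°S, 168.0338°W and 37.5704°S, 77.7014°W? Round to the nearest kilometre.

Δλ = -77.7014 − -168.0338 = 90.3324°.
Δφ = -37.5704 − -14.4401 = -23.1303°.
a = sin²(Δφ/2) + cos φ₁ · cos φ₂ · sin²(Δλ/2) = 0.426202.
c = 2·atan2(√a, √(1−a)) = 1.42266 rad → d = 6371·c ≈ 9063.76 km.

9064 km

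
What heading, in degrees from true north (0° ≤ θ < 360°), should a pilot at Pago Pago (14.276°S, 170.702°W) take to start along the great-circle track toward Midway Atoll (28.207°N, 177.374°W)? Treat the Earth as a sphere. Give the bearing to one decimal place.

Δλ = -177.374 − -170.702 = -6.672°.
θ = atan2( sin Δλ · cos φ₂ , cos φ₁ · sin φ₂ − sin φ₁ · cos φ₂ · cos Δλ )
  = atan2(-0.10239, 0.67390) = -8.639° → normalised to [0°, 360°): 351.361°.

351.4°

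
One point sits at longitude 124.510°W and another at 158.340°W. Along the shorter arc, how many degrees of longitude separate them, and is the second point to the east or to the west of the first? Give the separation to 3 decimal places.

33.830° west

Raw difference: -158.340 − -124.510 = -33.83°.
Normalise into (−180°, 180°]: -33.83° stays -33.83°.
Negative ⇒ the second point lies to the west; separation 33.830°.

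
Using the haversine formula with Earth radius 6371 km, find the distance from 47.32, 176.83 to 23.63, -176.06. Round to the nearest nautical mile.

Δλ = -176.06 − 176.83 = -352.89°; wrapped into (−180°, 180°]: 7.11°.
Δφ = 23.63 − 47.32 = -23.69°.
a = sin²(Δφ/2) + cos φ₁ · cos φ₂ · sin²(Δλ/2) = 0.044522.
c = 2·atan2(√a, √(1−a)) = 0.42520 rad → d = 6371·c ≈ 2708.94 km ≈ 1462.71 nmi.

1463 nmi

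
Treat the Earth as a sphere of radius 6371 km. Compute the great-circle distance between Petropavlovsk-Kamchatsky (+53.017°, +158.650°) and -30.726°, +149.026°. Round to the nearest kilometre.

9358 km

Δλ = 149.026 − 158.650 = -9.624°.
Δφ = -30.726 − 53.017 = -83.743°.
a = sin²(Δφ/2) + cos φ₁ · cos φ₂ · sin²(Δλ/2) = 0.449145.
c = 2·atan2(√a, √(1−a)) = 1.46891 rad → d = 6371·c ≈ 9358.42 km.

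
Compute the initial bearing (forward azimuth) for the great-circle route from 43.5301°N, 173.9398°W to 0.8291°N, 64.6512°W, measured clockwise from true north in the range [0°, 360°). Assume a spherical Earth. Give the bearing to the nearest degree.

76°

Δλ = -64.6512 − -173.9398 = 109.2886°.
θ = atan2( sin Δλ · cos φ₂ , cos φ₁ · sin φ₂ − sin φ₁ · cos φ₂ · cos Δλ )
  = atan2(0.94377, 0.23797) = 75.848° → normalised to [0°, 360°): 75.848°.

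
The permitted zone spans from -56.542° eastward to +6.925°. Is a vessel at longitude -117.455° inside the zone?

Band width going east from -56.542° to +6.925°: ((6.925 − -56.542) mod 360) = 63.467°.
Offset of -117.455° east of the west edge: ((-117.455 − -56.542) mod 360) = 299.087°.
299.087° > 63.467° ⇒ outside.

No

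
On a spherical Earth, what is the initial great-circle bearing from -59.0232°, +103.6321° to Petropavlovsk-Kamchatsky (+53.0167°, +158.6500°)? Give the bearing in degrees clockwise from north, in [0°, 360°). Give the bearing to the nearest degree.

35°

Δλ = 158.6500 − 103.6321 = 55.0179°.
θ = atan2( sin Δλ · cos φ₂ , cos φ₁ · sin φ₂ − sin φ₁ · cos φ₂ · cos Δλ )
  = atan2(0.49290, 0.70685) = 34.889° → normalised to [0°, 360°): 34.889°.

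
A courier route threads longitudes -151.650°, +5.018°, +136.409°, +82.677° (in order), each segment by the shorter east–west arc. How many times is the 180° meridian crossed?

0

Leg 1: -151.650° → +5.018°, shortest Δλ = 156.668° (east) — does not cross 180°.
Leg 2: +5.018° → +136.409°, shortest Δλ = 131.391° (east) — does not cross 180°.
Leg 3: +136.409° → +82.677°, shortest Δλ = -53.732° (west) — does not cross 180°.
Total crossings: 0.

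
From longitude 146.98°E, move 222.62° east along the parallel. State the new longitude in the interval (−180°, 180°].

9.60°E

Start at +146.98°; shift +222.62° → +369.60°.
+369.60° lies outside (−180°, 180°]; subtract 360° → +9.60°.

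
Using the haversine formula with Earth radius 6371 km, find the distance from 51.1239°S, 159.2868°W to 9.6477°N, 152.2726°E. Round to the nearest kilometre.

Δλ = 152.2726 − -159.2868 = 311.5594°; wrapped into (−180°, 180°]: -48.4406°.
Δφ = 9.6477 − -51.1239 = 60.7716°.
a = sin²(Δφ/2) + cos φ₁ · cos φ₂ · sin²(Δλ/2) = 0.359993.
c = 2·atan2(√a, √(1−a)) = 1.28699 rad → d = 6371·c ≈ 8199.39 km.

8199 km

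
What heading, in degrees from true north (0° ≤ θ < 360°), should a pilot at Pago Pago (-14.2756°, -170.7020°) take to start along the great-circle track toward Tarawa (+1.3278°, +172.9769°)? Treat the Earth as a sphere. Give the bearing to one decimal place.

Δλ = 172.9769 − -170.7020 = 343.6789°; wrapped into (−180°, 180°]: -16.3211°.
θ = atan2( sin Δλ · cos φ₂ , cos φ₁ · sin φ₂ − sin φ₁ · cos φ₂ · cos Δλ )
  = atan2(-0.28094, 0.25904) = -47.323° → normalised to [0°, 360°): 312.677°.

312.7°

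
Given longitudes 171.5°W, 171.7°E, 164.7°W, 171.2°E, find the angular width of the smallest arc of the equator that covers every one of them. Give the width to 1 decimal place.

24.1°

Sort the longitudes: -171.5°, -164.7°, +171.2°, +171.7°.
Eastward gaps between consecutive values (wrapping around): 6.8°, 335.9°, 0.5°, 16.8°.
Largest gap = 335.9° ⇒ minimal covering band is its complement: 360° − 335.9° = 24.1°.
Band runs from +171.2° eastward to -164.7°, crossing the antimeridian.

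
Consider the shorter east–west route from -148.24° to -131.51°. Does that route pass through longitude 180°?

No

Signed shortest Δλ = ((-131.51 − -148.24 + 180) mod 360) − 180 = 16.73°.
Going east by 16.73° from -148.24° reaches -131.51° without touching 180°.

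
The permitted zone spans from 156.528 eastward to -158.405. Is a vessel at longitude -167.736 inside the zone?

Band width going east from +156.528° to -158.405°: ((-158.405 − 156.528) mod 360) = 45.067°.
Offset of -167.736° east of the west edge: ((-167.736 − 156.528) mod 360) = 35.736°.
35.736° ≤ 45.067° ⇒ inside.

Yes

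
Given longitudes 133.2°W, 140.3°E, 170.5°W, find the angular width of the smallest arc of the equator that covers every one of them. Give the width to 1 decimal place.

Sort the longitudes: -170.5°, -133.2°, +140.3°.
Eastward gaps between consecutive values (wrapping around): 37.3°, 273.5°, 49.2°.
Largest gap = 273.5° ⇒ minimal covering band is its complement: 360° − 273.5° = 86.5°.
Band runs from +140.3° eastward to -133.2°, crossing the antimeridian.

86.5°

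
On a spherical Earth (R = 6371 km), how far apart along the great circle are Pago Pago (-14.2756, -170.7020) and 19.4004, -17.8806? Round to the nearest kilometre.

Δλ = -17.8806 − -170.7020 = 152.8214°.
Δφ = 19.4004 − -14.2756 = 33.6760°.
a = sin²(Δφ/2) + cos φ₁ · cos φ₂ · sin²(Δλ/2) = 0.947537.
c = 2·atan2(√a, √(1−a)) = 2.67939 rad → d = 6371·c ≈ 17070.42 km.

17070 km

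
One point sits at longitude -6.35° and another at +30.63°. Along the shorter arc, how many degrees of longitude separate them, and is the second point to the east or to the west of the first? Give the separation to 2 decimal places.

36.98° east

Raw difference: 30.63 − -6.35 = 36.98°.
Normalise into (−180°, 180°]: 36.98° stays 36.98°.
Positive ⇒ the second point lies to the east; separation 36.98°.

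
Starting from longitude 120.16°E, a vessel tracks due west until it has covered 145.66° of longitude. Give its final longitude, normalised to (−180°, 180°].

25.50°W

Start at +120.16°; shift −145.66° → -25.50°.
-25.50° already lies in (−180°, 180°].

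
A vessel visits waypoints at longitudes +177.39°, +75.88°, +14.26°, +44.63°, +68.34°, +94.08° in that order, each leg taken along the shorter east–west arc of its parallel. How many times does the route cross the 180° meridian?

Leg 1: +177.39° → +75.88°, shortest Δλ = -101.51° (west) — does not cross 180°.
Leg 2: +75.88° → +14.26°, shortest Δλ = -61.62° (west) — does not cross 180°.
Leg 3: +14.26° → +44.63°, shortest Δλ = 30.37° (east) — does not cross 180°.
Leg 4: +44.63° → +68.34°, shortest Δλ = 23.71° (east) — does not cross 180°.
Leg 5: +68.34° → +94.08°, shortest Δλ = 25.74° (east) — does not cross 180°.
Total crossings: 0.

0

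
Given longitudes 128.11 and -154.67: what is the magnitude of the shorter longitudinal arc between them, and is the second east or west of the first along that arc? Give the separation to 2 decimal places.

77.22° east

Raw difference: -154.67 − 128.11 = -282.78°.
Normalise into (−180°, 180°]: -282.78° + 360° = 77.22°.
Positive ⇒ the second point lies to the east; separation 77.22°.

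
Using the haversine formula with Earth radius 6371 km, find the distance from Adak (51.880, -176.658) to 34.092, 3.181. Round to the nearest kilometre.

10455 km

Δλ = 3.181 − -176.658 = 179.839°.
Δφ = 34.092 − 51.880 = -17.788°.
a = sin²(Δφ/2) + cos φ₁ · cos φ₂ · sin²(Δλ/2) = 0.535121.
c = 2·atan2(√a, √(1−a)) = 1.64110 rad → d = 6371·c ≈ 10455.42 km.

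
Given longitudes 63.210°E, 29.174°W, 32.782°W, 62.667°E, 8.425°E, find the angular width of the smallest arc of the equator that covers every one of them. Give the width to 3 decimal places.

95.992°

Sort the longitudes: -32.782°, -29.174°, +8.425°, +62.667°, +63.210°.
Eastward gaps between consecutive values (wrapping around): 3.608°, 37.599°, 54.242°, 0.543°, 264.008°.
Largest gap = 264.008° ⇒ minimal covering band is its complement: 360° − 264.008° = 95.992°.
Band runs from -32.782° eastward to +63.210°.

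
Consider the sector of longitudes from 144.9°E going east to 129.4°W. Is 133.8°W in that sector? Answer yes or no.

Yes

Band width going east from +144.9° to -129.4°: ((-129.4 − 144.9) mod 360) = 85.7°.
Offset of -133.8° east of the west edge: ((-133.8 − 144.9) mod 360) = 81.3°.
81.3° ≤ 85.7° ⇒ inside.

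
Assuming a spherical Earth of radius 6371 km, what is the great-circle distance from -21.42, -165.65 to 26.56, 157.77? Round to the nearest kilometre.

6632 km

Δλ = 157.77 − -165.65 = 323.42°; wrapped into (−180°, 180°]: -36.58°.
Δφ = 26.56 − -21.42 = 47.98°.
a = sin²(Δφ/2) + cos φ₁ · cos φ₂ · sin²(Δλ/2) = 0.247314.
c = 2·atan2(√a, √(1−a)) = 1.04098 rad → d = 6371·c ≈ 6632.10 km.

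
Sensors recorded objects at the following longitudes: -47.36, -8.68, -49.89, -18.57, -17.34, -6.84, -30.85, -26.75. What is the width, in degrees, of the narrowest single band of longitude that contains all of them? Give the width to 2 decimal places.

43.05°

Sort the longitudes: -49.89°, -47.36°, -30.85°, -26.75°, -18.57°, -17.34°, -8.68°, -6.84°.
Eastward gaps between consecutive values (wrapping around): 2.53°, 16.51°, 4.10°, 8.18°, 1.23°, 8.66°, 1.84°, 316.95°.
Largest gap = 316.95° ⇒ minimal covering band is its complement: 360° − 316.95° = 43.05°.
Band runs from -49.89° eastward to -6.84°.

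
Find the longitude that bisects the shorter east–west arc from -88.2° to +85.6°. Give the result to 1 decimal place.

-1.3°

Signed shortest Δλ from -88.2° to +85.6° is +173.8°.
Midpoint longitude = -88.2° + (+173.8°)/2 = -88.2° + 86.9° = -1.3°.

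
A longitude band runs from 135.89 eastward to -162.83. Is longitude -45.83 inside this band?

Band width going east from +135.89° to -162.83°: ((-162.83 − 135.89) mod 360) = 61.28°.
Offset of -45.83° east of the west edge: ((-45.83 − 135.89) mod 360) = 178.28°.
178.28° > 61.28° ⇒ outside.

No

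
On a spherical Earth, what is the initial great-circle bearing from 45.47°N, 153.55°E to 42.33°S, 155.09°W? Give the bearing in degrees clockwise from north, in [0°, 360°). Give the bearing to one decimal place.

Δλ = -155.09 − 153.55 = -308.64°; wrapped into (−180°, 180°]: 51.36°.
θ = atan2( sin Δλ · cos φ₂ , cos φ₁ · sin φ₂ − sin φ₁ · cos φ₂ · cos Δλ )
  = atan2(0.57744, -0.80133) = 144.223° → normalised to [0°, 360°): 144.223°.

144.2°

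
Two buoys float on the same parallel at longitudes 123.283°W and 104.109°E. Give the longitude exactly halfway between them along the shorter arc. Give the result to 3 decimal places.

170.413°E

Signed shortest Δλ from -123.283° to +104.109° is -132.608°.
Midpoint longitude = -123.283° + (-132.608°)/2 = -123.283° − 66.304° = -189.587°.
Normalise into (−180°, 180°]: +170.413°.
(The naïve average (-123.283 + +104.109)/2 = -9.587° is on the wrong side of the globe.)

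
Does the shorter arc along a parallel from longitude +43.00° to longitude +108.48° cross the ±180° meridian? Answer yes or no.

No

Signed shortest Δλ = ((108.48 − 43.00 + 180) mod 360) − 180 = 65.48°.
Going east by 65.48° from +43.00° reaches +108.48° without touching 180°.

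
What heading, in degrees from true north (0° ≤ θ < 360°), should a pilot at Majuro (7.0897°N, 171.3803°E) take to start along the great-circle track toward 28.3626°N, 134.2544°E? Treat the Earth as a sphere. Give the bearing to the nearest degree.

306°

Δλ = 134.2544 − 171.3803 = -37.1259°.
θ = atan2( sin Δλ · cos φ₂ , cos φ₁ · sin φ₂ − sin φ₁ · cos φ₂ · cos Δλ )
  = atan2(-0.53112, 0.38482) = -54.074° → normalised to [0°, 360°): 305.926°.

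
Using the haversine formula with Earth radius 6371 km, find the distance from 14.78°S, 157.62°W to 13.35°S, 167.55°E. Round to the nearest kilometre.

3757 km

Δλ = 167.55 − -157.62 = 325.17°; wrapped into (−180°, 180°]: -34.83°.
Δφ = -13.35 − -14.78 = 1.43°.
a = sin²(Δφ/2) + cos φ₁ · cos φ₂ · sin²(Δλ/2) = 0.084426.
c = 2·atan2(√a, √(1−a)) = 0.58963 rad → d = 6371·c ≈ 3756.52 km.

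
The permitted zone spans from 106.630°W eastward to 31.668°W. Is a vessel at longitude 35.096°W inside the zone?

Band width going east from -106.630° to -31.668°: ((-31.668 − -106.630) mod 360) = 74.962°.
Offset of -35.096° east of the west edge: ((-35.096 − -106.630) mod 360) = 71.534°.
71.534° ≤ 74.962° ⇒ inside.

Yes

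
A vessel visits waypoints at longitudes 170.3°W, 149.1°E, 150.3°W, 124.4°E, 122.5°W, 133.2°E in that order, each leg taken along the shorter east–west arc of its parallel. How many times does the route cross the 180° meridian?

Leg 1: -170.3° → +149.1°, shortest Δλ = -40.6° (west) — crosses 180°.
Leg 2: +149.1° → -150.3°, shortest Δλ = 60.6° (east) — crosses 180°.
Leg 3: -150.3° → +124.4°, shortest Δλ = -85.3° (west) — crosses 180°.
Leg 4: +124.4° → -122.5°, shortest Δλ = 113.1° (east) — crosses 180°.
Leg 5: -122.5° → +133.2°, shortest Δλ = -104.3° (west) — crosses 180°.
Total crossings: 5.

5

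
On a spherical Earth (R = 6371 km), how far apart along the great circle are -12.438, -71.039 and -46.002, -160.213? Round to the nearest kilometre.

Δλ = -160.213 − -71.039 = -89.174°.
Δφ = -46.002 − -12.438 = -33.564°.
a = sin²(Δφ/2) + cos φ₁ · cos φ₂ · sin²(Δλ/2) = 0.417641.
c = 2·atan2(√a, √(1−a)) = 1.40532 rad → d = 6371·c ≈ 8953.32 km.

8953 km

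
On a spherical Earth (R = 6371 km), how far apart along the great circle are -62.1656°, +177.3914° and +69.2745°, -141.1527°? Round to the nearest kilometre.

Δλ = -141.1527 − 177.3914 = -318.5441°; wrapped into (−180°, 180°]: 41.4559°.
Δφ = 69.2745 − -62.1656 = 131.4401°.
a = sin²(Δφ/2) + cos φ₁ · cos φ₂ · sin²(Δλ/2) = 0.851617.
c = 2·atan2(√a, √(1−a)) = 2.35073 rad → d = 6371·c ≈ 14976.52 km.

14977 km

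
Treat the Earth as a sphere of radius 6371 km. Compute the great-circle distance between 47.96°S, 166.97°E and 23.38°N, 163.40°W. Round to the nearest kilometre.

8466 km

Δλ = -163.40 − 166.97 = -330.37°; wrapped into (−180°, 180°]: 29.63°.
Δφ = 23.38 − -47.96 = 71.34°.
a = sin²(Δφ/2) + cos φ₁ · cos φ₂ · sin²(Δλ/2) = 0.380212.
c = 2·atan2(√a, √(1−a)) = 1.32887 rad → d = 6371·c ≈ 8466.22 km.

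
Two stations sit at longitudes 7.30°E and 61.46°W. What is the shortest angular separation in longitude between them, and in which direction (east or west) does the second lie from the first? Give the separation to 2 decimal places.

Raw difference: -61.46 − 7.30 = -68.76°.
Normalise into (−180°, 180°]: -68.76° stays -68.76°.
Negative ⇒ the second point lies to the west; separation 68.76°.

68.76° west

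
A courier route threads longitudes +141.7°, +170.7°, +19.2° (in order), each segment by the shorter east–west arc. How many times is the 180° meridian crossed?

Leg 1: +141.7° → +170.7°, shortest Δλ = 29.0° (east) — does not cross 180°.
Leg 2: +170.7° → +19.2°, shortest Δλ = -151.5° (west) — does not cross 180°.
Total crossings: 0.

0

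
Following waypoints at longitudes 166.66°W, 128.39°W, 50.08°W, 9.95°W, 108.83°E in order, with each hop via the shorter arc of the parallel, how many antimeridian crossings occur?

Leg 1: -166.66° → -128.39°, shortest Δλ = 38.27° (east) — does not cross 180°.
Leg 2: -128.39° → -50.08°, shortest Δλ = 78.31° (east) — does not cross 180°.
Leg 3: -50.08° → -9.95°, shortest Δλ = 40.13° (east) — does not cross 180°.
Leg 4: -9.95° → +108.83°, shortest Δλ = 118.78° (east) — does not cross 180°.
Total crossings: 0.

0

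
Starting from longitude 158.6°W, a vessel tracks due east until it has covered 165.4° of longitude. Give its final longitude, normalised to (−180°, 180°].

6.8°E

Start at -158.6°; shift +165.4° → +6.8°.
+6.8° already lies in (−180°, 180°].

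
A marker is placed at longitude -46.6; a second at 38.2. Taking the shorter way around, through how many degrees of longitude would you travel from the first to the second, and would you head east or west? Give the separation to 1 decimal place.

Raw difference: 38.2 − -46.6 = 84.8°.
Normalise into (−180°, 180°]: 84.8° stays 84.8°.
Positive ⇒ the second point lies to the east; separation 84.8°.

84.8° east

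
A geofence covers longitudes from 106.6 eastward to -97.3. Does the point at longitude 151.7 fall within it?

Band width going east from +106.6° to -97.3°: ((-97.3 − 106.6) mod 360) = 156.1°.
Offset of +151.7° east of the west edge: ((151.7 − 106.6) mod 360) = 45.1°.
45.1° ≤ 156.1° ⇒ inside.

Yes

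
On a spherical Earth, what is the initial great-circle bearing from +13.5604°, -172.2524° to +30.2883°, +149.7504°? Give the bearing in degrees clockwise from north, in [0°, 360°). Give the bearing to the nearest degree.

302°

Δλ = 149.7504 − -172.2524 = 322.0028°; wrapped into (−180°, 180°]: -37.9972°.
θ = atan2( sin Δλ · cos φ₂ , cos φ₁ · sin φ₂ − sin φ₁ · cos φ₂ · cos Δλ )
  = atan2(-0.53159, 0.33074) = -58.111° → normalised to [0°, 360°): 301.889°.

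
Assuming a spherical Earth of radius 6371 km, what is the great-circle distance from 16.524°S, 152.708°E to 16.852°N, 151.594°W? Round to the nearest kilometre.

Δλ = -151.594 − 152.708 = -304.302°; wrapped into (−180°, 180°]: 55.698°.
Δφ = 16.852 − -16.524 = 33.376°.
a = sin²(Δφ/2) + cos φ₁ · cos φ₂ · sin²(Δλ/2) = 0.282687.
c = 2·atan2(√a, √(1−a)) = 1.12117 rad → d = 6371·c ≈ 7142.99 km.

7143 km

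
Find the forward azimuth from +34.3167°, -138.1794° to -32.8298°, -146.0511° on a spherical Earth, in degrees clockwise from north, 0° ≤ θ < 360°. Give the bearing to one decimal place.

187.2°

Δλ = -146.0511 − -138.1794 = -7.8717°.
θ = atan2( sin Δλ · cos φ₂ , cos φ₁ · sin φ₂ − sin φ₁ · cos φ₂ · cos Δλ )
  = atan2(-0.11508, -0.91704) = -172.847° → normalised to [0°, 360°): 187.153°.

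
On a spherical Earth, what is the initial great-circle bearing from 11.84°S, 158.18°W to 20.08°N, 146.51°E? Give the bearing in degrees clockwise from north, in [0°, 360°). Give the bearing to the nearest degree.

300°

Δλ = 146.51 − -158.18 = 304.69°; wrapped into (−180°, 180°]: -55.31°.
θ = atan2( sin Δλ · cos φ₂ , cos φ₁ · sin φ₂ − sin φ₁ · cos φ₂ · cos Δλ )
  = atan2(-0.77226, 0.44570) = -60.009° → normalised to [0°, 360°): 299.991°.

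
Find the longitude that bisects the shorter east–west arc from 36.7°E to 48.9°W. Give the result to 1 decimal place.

Signed shortest Δλ from +36.7° to -48.9° is -85.6°.
Midpoint longitude = +36.7° + (-85.6°)/2 = +36.7° − 42.8° = -6.1°.

6.1°W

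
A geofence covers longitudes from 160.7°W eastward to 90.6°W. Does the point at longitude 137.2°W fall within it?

Band width going east from -160.7° to -90.6°: ((-90.6 − -160.7) mod 360) = 70.1°.
Offset of -137.2° east of the west edge: ((-137.2 − -160.7) mod 360) = 23.5°.
23.5° ≤ 70.1° ⇒ inside.

Yes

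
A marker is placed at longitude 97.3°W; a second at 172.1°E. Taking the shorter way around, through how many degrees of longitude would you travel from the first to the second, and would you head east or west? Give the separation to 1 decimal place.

90.6° west

Raw difference: 172.1 − -97.3 = 269.4°.
Normalise into (−180°, 180°]: 269.4° − 360° = -90.6°.
Negative ⇒ the second point lies to the west; separation 90.6°.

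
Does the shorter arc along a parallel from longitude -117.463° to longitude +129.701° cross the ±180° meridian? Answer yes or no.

Naïve |129.701 − -117.463| = 247.164° > 180°, so the shorter arc goes the other way round — across 180°.
Signed shortest Δλ = ((129.701 − -117.463 + 180) mod 360) − 180 = -112.836°.
Going west by 112.836° from -117.463° passes through 180° before reaching +129.701°.

Yes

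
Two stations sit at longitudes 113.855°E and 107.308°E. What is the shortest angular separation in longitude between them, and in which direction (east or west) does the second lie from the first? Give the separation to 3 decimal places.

6.547° west

Raw difference: 107.308 − 113.855 = -6.547°.
Normalise into (−180°, 180°]: -6.547° stays -6.547°.
Negative ⇒ the second point lies to the west; separation 6.547°.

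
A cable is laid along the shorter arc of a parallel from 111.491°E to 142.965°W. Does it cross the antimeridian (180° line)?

Naïve |-142.965 − 111.491| = 254.456° > 180°, so the shorter arc goes the other way round — across 180°.
Signed shortest Δλ = ((-142.965 − 111.491 + 180) mod 360) − 180 = 105.544°.
Going east by 105.544° from +111.491° passes through 180° before reaching -142.965°.

Yes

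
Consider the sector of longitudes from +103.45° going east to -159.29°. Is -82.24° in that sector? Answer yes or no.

No

Band width going east from +103.45° to -159.29°: ((-159.29 − 103.45) mod 360) = 97.26°.
Offset of -82.24° east of the west edge: ((-82.24 − 103.45) mod 360) = 174.31°.
174.31° > 97.26° ⇒ outside.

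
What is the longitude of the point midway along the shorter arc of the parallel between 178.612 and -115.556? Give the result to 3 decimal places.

-148.472°

Signed shortest Δλ from +178.612° to -115.556° is +65.832°.
Midpoint longitude = +178.612° + (+65.832°)/2 = +178.612° + 32.916° = +211.528°.
Normalise into (−180°, 180°]: -148.472°.
(The naïve average (+178.612 + -115.556)/2 = 31.528° is on the wrong side of the globe.)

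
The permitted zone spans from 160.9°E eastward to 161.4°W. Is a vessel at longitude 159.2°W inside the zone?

Band width going east from +160.9° to -161.4°: ((-161.4 − 160.9) mod 360) = 37.7°.
Offset of -159.2° east of the west edge: ((-159.2 − 160.9) mod 360) = 39.9°.
39.9° > 37.7° ⇒ outside.

No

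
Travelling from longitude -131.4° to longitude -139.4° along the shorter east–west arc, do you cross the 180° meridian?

Signed shortest Δλ = ((-139.4 − -131.4 + 180) mod 360) − 180 = -8.0°.
Going west by 8.0° from -131.4° reaches -139.4° without touching 180°.

No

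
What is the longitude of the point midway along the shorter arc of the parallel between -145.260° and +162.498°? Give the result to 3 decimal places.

Signed shortest Δλ from -145.260° to +162.498° is -52.242°.
Midpoint longitude = -145.260° + (-52.242°)/2 = -145.260° − 26.121° = -171.381°.
(The naïve average (-145.260 + +162.498)/2 = 8.619° is on the wrong side of the globe.)

-171.381°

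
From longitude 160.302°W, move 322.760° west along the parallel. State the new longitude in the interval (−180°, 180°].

123.062°W

Start at -160.302°; shift −322.760° → -483.062°.
-483.062° lies outside (−180°, 180°]; add 360° → -123.062°.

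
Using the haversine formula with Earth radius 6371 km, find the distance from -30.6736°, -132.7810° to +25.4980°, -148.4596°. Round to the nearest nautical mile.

3491 nmi

Δλ = -148.4596 − -132.7810 = -15.6786°.
Δφ = 25.4980 − -30.6736 = 56.1716°.
a = sin²(Δφ/2) + cos φ₁ · cos φ₂ · sin²(Δλ/2) = 0.236089.
c = 2·atan2(√a, √(1−a)) = 1.01476 rad → d = 6371·c ≈ 6465.04 km ≈ 3490.84 nmi.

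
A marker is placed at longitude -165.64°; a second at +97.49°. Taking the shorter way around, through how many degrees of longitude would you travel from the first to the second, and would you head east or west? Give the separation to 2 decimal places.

96.87° west

Raw difference: 97.49 − -165.64 = 263.13°.
Normalise into (−180°, 180°]: 263.13° − 360° = -96.87°.
Negative ⇒ the second point lies to the west; separation 96.87°.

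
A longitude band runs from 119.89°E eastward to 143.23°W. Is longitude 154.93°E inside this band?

Band width going east from +119.89° to -143.23°: ((-143.23 − 119.89) mod 360) = 96.88°.
Offset of +154.93° east of the west edge: ((154.93 − 119.89) mod 360) = 35.04°.
35.04° ≤ 96.88° ⇒ inside.

Yes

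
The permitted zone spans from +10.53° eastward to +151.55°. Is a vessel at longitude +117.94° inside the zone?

Yes

Band width going east from +10.53° to +151.55°: ((151.55 − 10.53) mod 360) = 141.02°.
Offset of +117.94° east of the west edge: ((117.94 − 10.53) mod 360) = 107.41°.
107.41° ≤ 141.02° ⇒ inside.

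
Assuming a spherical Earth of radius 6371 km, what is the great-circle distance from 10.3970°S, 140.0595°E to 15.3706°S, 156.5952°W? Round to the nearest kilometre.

Δλ = -156.5952 − 140.0595 = -296.6547°; wrapped into (−180°, 180°]: 63.3453°.
Δφ = -15.3706 − -10.3970 = -4.9736°.
a = sin²(Δφ/2) + cos φ₁ · cos φ₂ · sin²(Δλ/2) = 0.263350.
c = 2·atan2(√a, √(1−a)) = 1.07776 rad → d = 6371·c ≈ 6866.44 km.

6866 km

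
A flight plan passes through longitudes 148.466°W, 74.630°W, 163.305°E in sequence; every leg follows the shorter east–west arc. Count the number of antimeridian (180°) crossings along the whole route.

1

Leg 1: -148.466° → -74.630°, shortest Δλ = 73.836° (east) — does not cross 180°.
Leg 2: -74.630° → +163.305°, shortest Δλ = -122.065° (west) — crosses 180°.
Total crossings: 1.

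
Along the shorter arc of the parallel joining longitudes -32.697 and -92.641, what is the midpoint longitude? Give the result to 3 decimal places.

Signed shortest Δλ from -32.697° to -92.641° is -59.944°.
Midpoint longitude = -32.697° + (-59.944°)/2 = -32.697° − 29.972° = -62.669°.

-62.669°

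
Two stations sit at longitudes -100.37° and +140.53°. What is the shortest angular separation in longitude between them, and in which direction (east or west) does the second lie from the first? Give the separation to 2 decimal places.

Raw difference: 140.53 − -100.37 = 240.9°.
Normalise into (−180°, 180°]: 240.9° − 360° = -119.1°.
Negative ⇒ the second point lies to the west; separation 119.10°.

119.10° west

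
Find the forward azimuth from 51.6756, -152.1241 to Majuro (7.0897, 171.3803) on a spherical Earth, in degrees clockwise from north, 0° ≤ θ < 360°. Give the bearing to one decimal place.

Δλ = 171.3803 − -152.1241 = 323.5044°; wrapped into (−180°, 180°]: -36.4956°.
θ = atan2( sin Δλ · cos φ₂ , cos φ₁ · sin φ₂ − sin φ₁ · cos φ₂ · cos Δλ )
  = atan2(-0.59021, -0.54931) = -132.944° → normalised to [0°, 360°): 227.056°.

227.1°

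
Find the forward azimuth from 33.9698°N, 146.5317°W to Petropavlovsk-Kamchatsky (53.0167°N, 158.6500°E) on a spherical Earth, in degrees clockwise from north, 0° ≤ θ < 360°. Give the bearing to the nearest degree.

Δλ = 158.6500 − -146.5317 = 305.1817°; wrapped into (−180°, 180°]: -54.8183°.
θ = atan2( sin Δλ · cos φ₂ , cos φ₁ · sin φ₂ − sin φ₁ · cos φ₂ · cos Δλ )
  = atan2(-0.49169, 0.46881) = -46.365° → normalised to [0°, 360°): 313.635°.

314°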